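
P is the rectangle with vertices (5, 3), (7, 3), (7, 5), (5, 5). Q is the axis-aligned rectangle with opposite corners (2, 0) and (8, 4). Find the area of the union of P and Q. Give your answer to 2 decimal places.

By inclusion–exclusion:
Individual areas: |P| = 4, |Q| = 24.
|P∩Q|: x∈[5,7], y∈[3,4] → 2·1 = 2.
|P ∪ Q| = 28 − 2 = 26.00.

26.00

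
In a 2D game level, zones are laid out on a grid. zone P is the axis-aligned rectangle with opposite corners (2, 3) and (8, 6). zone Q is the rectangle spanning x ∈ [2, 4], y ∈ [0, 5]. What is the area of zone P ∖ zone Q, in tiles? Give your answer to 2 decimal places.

14.00

|zone P∩zone Q|: x∈[2,4], y∈[3,5] → 2·2 = 4.
|zone P| = 18.
|zone P ∖ zone Q| = |zone P| − |zone P∩zone Q| = 18 − 4 = 14.00.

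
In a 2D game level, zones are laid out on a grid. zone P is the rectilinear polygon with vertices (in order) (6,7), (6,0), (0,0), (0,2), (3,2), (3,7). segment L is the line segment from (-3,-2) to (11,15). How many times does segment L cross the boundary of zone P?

The segment meets the boundary at (4.412,7), (3,5.286), (0.294,2), (0,1.643).

4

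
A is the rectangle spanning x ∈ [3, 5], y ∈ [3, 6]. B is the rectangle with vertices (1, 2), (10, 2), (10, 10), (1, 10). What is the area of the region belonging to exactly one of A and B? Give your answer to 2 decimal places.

66.00

|A∩B|: x∈[3,5], y∈[3,6] → 2·3 = 6.
|A △ B| = |A| + |B| − 2·|A∩B| = 6 + 72 − 12 = 66.00.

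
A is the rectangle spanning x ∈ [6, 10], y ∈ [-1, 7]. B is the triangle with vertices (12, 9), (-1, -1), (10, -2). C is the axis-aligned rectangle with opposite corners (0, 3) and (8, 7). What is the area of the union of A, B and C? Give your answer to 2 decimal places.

By inclusion–exclusion:
Individual areas: |A| = 32, |B| = 61.5, |C| = 32.
|A∩B| = 27.5538.
|A∩C|: x∈[6,8], y∈[3,7] → 2·4 = 8.
|B∩C| = 5.5538.
|A∩B∩C| = 4.3077.
|A ∪ B ∪ C| = 125.5 − 41.1077 + 4.3077 = 88.70.

88.70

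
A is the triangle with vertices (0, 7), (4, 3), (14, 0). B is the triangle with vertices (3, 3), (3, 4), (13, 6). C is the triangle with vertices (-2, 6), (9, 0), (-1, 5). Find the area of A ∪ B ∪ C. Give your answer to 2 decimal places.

19.54

By inclusion–exclusion:
Individual areas: |A| = 14, |B| = 5, |C| = 2.5.
|A∩B| = 1.9145.
|A∩C| = 0.
|B∩C| = 0.044.
|A∩B∩C| = 0.
|A ∪ B ∪ C| = 21.5 − 1.9585 + 0 = 19.54.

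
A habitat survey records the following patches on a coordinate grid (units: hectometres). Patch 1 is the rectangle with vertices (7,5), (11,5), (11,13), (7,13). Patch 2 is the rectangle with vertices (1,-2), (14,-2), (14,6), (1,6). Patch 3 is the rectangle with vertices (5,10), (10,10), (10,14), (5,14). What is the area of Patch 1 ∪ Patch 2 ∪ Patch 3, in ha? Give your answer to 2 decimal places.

143.00

By inclusion–exclusion:
Individual areas: |Patch 1| = 32, |Patch 2| = 104, |Patch 3| = 20.
|Patch 1∩Patch 2|: x∈[7,11], y∈[5,6] → 4·1 = 4.
|Patch 1∩Patch 3|: x∈[7,10], y∈[10,13] → 3·3 = 9.
|Patch 2∩Patch 3| = 0 (no overlap).
|Patch 1∩Patch 2∩Patch 3| = 0.
|Patch 1 ∪ Patch 2 ∪ Patch 3| = 156 − 13 + 0 = 143.00.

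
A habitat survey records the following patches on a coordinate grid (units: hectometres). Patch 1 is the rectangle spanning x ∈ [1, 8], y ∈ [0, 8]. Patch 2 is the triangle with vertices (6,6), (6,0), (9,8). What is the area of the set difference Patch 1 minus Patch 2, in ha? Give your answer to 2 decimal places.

48.00

|Patch 1| = 56, |Patch 1∩Patch 2| = 8.
|Patch 1 ∖ Patch 2| = |Patch 1| − |Patch 1∩Patch 2| = 56 − 8 = 48.00.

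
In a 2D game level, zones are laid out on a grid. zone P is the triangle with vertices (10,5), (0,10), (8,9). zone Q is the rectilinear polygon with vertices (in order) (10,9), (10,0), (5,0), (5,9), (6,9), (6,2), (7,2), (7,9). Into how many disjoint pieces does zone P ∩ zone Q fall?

2

zone P ∩ zone Q splits into 2 disjoint pieces (area 5.75, area 1.75).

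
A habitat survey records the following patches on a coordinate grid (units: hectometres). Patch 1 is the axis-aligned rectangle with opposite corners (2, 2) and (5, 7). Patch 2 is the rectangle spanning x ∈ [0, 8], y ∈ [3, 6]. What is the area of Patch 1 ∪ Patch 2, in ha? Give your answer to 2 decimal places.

30.00

By inclusion–exclusion:
Individual areas: |Patch 1| = 15, |Patch 2| = 24.
|Patch 1∩Patch 2|: x∈[2,5], y∈[3,6] → 3·3 = 9.
|Patch 1 ∪ Patch 2| = 39 − 9 = 30.00.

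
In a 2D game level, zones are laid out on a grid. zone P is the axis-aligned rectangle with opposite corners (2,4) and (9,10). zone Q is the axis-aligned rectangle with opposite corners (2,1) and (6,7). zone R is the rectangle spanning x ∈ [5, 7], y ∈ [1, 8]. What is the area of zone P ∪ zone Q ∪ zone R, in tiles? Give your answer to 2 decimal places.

57.00

By inclusion–exclusion:
Individual areas: |zone P| = 42, |zone Q| = 24, |zone R| = 14.
|zone P∩zone Q|: x∈[2,6], y∈[4,7] → 4·3 = 12.
|zone P∩zone R|: x∈[5,7], y∈[4,8] → 2·4 = 8.
|zone Q∩zone R|: x∈[5,6], y∈[1,7] → 1·6 = 6.
|zone P∩zone Q∩zone R| = 3.
|zone P ∪ zone Q ∪ zone R| = 80 − 26 + 3 = 57.00.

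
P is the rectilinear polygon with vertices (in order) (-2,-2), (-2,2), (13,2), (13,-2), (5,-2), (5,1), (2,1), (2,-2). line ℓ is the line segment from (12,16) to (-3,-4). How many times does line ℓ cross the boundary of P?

The segment meets the boundary at (-1.5,-2), (1.5,2).

2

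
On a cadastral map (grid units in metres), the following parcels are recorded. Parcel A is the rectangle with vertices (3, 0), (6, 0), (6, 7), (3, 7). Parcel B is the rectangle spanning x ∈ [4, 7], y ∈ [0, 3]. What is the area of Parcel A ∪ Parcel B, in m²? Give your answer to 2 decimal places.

24.00

By inclusion–exclusion:
Individual areas: |Parcel A| = 21, |Parcel B| = 9.
|Parcel A∩Parcel B|: x∈[4,6], y∈[0,3] → 2·3 = 6.
|Parcel A ∪ Parcel B| = 30 − 6 = 24.00.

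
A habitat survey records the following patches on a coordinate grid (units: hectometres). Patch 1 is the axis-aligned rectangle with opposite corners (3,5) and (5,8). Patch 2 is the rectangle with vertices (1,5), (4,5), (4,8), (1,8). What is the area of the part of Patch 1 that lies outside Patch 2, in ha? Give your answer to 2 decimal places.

|Patch 1∩Patch 2|: x∈[3,4], y∈[5,8] → 1·3 = 3.
|Patch 1| = 6.
|Patch 1 ∖ Patch 2| = |Patch 1| − |Patch 1∩Patch 2| = 6 − 3 = 3.00.

3.00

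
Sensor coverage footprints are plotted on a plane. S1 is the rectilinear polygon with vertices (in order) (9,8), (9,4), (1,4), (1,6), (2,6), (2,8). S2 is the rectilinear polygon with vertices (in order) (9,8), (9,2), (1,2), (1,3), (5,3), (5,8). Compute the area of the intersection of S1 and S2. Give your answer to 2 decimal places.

16.00

The intersection is the polygon with vertices (9,4), (5,4), (5,8), (9,8).
By the shoelace formula its area is 16.00.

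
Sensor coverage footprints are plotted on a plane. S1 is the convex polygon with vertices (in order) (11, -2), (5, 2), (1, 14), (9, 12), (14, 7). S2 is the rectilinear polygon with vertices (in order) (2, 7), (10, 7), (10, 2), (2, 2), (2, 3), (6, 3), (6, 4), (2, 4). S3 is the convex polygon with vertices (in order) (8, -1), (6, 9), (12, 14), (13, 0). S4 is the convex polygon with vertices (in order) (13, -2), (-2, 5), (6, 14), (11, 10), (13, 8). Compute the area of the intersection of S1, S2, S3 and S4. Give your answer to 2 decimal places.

The intersection is the polygon with vertices (10,2), (7.4,2), (6.4,7), (10,7).
By the shoelace formula its area is 15.50.

15.50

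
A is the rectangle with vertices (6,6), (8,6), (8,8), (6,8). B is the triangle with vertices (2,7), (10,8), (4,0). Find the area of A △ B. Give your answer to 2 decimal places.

26.50

|A| = 4, |B| = 29, |A∩B| = 3.25.
|A △ B| = |A| + |B| − 2·|A∩B| = 4 + 29 − 6.5 = 26.50.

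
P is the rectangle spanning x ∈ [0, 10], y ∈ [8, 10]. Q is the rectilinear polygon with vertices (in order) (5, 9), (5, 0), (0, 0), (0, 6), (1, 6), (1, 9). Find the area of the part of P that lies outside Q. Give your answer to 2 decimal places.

16.00

|P| = 20, |P∩Q| = 4.
|P ∖ Q| = |P| − |P∩Q| = 20 − 4 = 16.00.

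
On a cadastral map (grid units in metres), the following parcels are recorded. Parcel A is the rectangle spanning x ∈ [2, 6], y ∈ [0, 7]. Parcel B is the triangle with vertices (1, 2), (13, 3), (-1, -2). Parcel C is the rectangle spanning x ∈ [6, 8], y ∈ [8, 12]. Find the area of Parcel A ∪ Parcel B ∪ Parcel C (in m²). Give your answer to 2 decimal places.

50.35

By inclusion–exclusion:
Individual areas: |Parcel A| = 28, |Parcel B| = 23, |Parcel C| = 8.
|Parcel A∩Parcel B| = 8.65.
|Parcel A∩Parcel C| = 0 (no overlap).
|Parcel B∩Parcel C| = 0.
|Parcel A∩Parcel B∩Parcel C| = 0.
|Parcel A ∪ Parcel B ∪ Parcel C| = 59 − 8.65 + 0 = 50.35.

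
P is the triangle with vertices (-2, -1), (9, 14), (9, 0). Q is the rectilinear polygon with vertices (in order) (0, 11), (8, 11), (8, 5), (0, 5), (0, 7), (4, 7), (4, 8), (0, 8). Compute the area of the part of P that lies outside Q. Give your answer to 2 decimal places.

56.61

|P| = 77, |P∩Q| = 20.3879.
|P ∖ Q| = |P| − |P∩Q| = 77 − 20.3879 = 56.61.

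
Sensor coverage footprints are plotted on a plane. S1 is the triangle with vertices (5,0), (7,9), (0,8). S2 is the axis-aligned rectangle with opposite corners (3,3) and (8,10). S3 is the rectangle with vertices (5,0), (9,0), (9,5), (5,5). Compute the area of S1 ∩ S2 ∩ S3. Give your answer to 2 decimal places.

1.78

The intersection is the polygon with vertices (5.667,3), (5,3), (5,5), (6.111,5).
By the shoelace formula its area is 1.78.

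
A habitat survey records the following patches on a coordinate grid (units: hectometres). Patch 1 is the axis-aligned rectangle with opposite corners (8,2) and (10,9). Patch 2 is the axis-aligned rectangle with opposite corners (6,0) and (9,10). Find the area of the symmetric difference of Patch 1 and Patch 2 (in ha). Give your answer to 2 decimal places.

|Patch 1∩Patch 2|: x∈[8,9], y∈[2,9] → 1·7 = 7.
|Patch 1 △ Patch 2| = |Patch 1| + |Patch 2| − 2·|Patch 1∩Patch 2| = 14 + 30 − 14 = 30.00.

30.00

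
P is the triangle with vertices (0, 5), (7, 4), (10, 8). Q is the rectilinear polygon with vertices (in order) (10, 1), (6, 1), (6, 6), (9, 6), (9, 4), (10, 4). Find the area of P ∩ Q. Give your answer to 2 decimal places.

The intersection is the polygon with vertices (7,4), (6,4.143), (6,6), (8.5,6).
By the shoelace formula its area is 3.43.

3.43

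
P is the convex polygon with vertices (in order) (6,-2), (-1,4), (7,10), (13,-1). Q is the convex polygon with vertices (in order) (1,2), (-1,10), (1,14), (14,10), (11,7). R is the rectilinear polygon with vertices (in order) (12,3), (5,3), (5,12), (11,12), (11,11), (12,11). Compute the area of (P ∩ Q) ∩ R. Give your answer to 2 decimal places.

The region (P ∩ Q) ∩ R is the polygon with vertices (7,10), (9.143,6.071), (5,4), (5,8.5).
By the shoelace formula its area is 14.86.

14.86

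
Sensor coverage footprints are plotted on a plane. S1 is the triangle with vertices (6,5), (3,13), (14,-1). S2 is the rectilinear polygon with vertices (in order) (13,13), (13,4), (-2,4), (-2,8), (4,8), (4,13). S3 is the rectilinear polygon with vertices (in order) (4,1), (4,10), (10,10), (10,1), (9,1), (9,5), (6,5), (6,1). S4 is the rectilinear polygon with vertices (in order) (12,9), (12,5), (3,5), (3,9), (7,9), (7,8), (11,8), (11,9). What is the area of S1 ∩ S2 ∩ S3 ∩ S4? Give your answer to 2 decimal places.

The intersection is the polygon with vertices (6,5), (4.5,9), (6.143,9), (9.286,5), (9,5).
By the shoelace formula its area is 9.86.

9.86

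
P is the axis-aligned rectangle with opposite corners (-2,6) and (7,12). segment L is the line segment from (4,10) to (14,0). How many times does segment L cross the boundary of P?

1

The segment meets the boundary at (7,7).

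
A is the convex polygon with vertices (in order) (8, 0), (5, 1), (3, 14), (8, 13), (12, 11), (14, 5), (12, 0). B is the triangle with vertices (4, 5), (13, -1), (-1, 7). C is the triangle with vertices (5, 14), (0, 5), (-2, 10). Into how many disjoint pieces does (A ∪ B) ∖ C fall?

3

(A ∪ B) ∖ C splits into 3 disjoint pieces (area 109.9861, area 0.0053, area 0.7542).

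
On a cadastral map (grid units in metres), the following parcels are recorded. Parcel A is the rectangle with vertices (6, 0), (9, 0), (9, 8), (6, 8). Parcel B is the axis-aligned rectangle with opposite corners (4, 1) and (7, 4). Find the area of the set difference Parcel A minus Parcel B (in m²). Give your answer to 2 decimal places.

|Parcel A∩Parcel B|: x∈[6,7], y∈[1,4] → 1·3 = 3.
|Parcel A| = 24.
|Parcel A ∖ Parcel B| = |Parcel A| − |Parcel A∩Parcel B| = 24 − 3 = 21.00.

21.00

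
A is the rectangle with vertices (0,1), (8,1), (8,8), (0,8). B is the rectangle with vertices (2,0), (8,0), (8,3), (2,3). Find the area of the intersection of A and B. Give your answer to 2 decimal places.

|A∩B|: x∈[2,8], y∈[1,3] → 6·2 = 12.

12.00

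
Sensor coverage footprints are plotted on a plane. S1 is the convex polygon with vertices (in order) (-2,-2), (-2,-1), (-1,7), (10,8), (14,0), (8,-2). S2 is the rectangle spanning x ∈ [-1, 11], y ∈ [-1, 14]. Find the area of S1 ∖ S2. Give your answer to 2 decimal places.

|S1| = 127.5, |S1∩S2| = 101.5.
|S1 ∖ S2| = |S1| − |S1∩S2| = 127.5 − 101.5 = 26.00.

26.00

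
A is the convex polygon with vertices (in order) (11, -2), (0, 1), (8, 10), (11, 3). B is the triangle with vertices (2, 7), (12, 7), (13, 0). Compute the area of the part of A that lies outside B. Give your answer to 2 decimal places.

|A| = 69, |A∩B| = 20.0861.
|A ∖ B| = |A| − |A∩B| = 69 − 20.0861 = 48.91.

48.91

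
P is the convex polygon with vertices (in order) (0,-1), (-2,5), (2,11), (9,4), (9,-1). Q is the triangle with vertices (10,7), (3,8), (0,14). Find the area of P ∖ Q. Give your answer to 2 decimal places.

|P| = 89.5, |P∩Q| = 3.9762.
|P ∖ Q| = |P| − |P∩Q| = 89.5 − 3.9762 = 85.52.

85.52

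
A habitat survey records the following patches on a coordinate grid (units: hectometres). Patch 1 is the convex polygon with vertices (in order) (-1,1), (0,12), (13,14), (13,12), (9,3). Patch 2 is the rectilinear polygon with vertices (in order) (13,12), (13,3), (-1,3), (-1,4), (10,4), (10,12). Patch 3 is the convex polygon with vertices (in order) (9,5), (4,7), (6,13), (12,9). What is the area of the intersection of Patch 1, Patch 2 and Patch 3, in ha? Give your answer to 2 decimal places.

3.79

The intersection is the polygon with vertices (10,10.333), (11.743,9.171), (11.182,7.909), (10,6.333).
By the shoelace formula its area is 3.79.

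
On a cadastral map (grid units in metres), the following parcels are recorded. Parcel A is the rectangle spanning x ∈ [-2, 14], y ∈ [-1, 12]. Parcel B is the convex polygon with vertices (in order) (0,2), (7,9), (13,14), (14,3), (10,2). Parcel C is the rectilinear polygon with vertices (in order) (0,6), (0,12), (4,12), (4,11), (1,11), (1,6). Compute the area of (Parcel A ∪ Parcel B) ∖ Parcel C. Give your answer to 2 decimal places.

|Parcel A ∪ Parcel B| = 210.5818.
|(Parcel A ∪ Parcel B) ∩ Parcel C| = 9.
|(Parcel A ∪ Parcel B) ∖ Parcel C| = 210.5818 − 9 = 201.58.

201.58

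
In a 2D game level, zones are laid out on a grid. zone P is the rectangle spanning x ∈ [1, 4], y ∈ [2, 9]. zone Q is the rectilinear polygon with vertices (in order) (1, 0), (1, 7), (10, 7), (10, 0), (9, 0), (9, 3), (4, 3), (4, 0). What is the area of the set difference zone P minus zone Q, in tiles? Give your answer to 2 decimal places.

6.00

|zone P| = 21, |zone P∩zone Q| = 15.
|zone P ∖ zone Q| = |zone P| − |zone P∩zone Q| = 21 − 15 = 6.00.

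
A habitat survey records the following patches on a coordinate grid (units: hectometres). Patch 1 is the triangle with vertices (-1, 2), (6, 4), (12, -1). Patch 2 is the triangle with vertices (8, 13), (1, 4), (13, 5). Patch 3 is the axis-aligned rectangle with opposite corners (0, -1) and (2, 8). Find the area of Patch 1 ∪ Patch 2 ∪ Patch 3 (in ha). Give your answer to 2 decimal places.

By inclusion–exclusion:
Individual areas: |Patch 1| = 23.5, |Patch 2| = 50.5, |Patch 3| = 18.
|Patch 1∩Patch 2| = 0.
|Patch 1∩Patch 3| = 2.0659.
|Patch 2∩Patch 3| = 0.6012.
|Patch 1∩Patch 2∩Patch 3| = 0.
|Patch 1 ∪ Patch 2 ∪ Patch 3| = 92 − 2.6671 + 0 = 89.33.

89.33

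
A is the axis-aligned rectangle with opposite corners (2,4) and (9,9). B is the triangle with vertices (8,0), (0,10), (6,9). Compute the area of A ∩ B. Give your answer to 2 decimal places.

The intersection is the polygon with vertices (2,9), (6,9), (7.111,4), (4.8,4), (2,7.5).
By the shoelace formula its area is 17.88.

17.88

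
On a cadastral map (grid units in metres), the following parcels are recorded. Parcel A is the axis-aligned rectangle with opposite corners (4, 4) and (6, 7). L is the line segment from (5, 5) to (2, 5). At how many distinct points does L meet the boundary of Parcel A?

1

The segment meets the boundary at (4,5).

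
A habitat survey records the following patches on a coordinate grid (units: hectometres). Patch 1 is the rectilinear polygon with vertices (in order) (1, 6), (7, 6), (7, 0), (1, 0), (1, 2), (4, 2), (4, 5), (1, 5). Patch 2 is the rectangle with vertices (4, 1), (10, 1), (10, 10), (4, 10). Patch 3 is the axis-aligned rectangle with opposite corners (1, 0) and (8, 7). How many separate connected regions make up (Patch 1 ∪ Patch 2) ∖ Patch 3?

(Patch 1 ∪ Patch 2) ∖ Patch 3 is a single connected region.

1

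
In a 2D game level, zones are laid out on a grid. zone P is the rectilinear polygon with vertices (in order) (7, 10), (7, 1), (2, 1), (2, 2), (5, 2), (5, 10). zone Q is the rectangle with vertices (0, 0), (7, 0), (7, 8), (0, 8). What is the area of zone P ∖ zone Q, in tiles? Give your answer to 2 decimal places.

4.00

|zone P| = 21, |zone P∩zone Q| = 17.
|zone P ∖ zone Q| = |zone P| − |zone P∩zone Q| = 21 − 17 = 4.00.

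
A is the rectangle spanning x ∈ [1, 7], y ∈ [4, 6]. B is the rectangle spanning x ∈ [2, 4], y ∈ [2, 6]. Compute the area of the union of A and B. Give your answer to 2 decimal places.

16.00

By inclusion–exclusion:
Individual areas: |A| = 12, |B| = 8.
|A∩B|: x∈[2,4], y∈[4,6] → 2·2 = 4.
|A ∪ B| = 20 − 4 = 16.00.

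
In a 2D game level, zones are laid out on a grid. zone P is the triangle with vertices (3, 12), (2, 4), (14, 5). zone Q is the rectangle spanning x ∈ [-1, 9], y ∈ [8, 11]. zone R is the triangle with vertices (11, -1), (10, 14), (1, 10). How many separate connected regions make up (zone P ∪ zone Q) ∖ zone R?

(zone P ∪ zone Q) ∖ zone R splits into 2 disjoint pieces (area 18.3398, area 4.3201).

2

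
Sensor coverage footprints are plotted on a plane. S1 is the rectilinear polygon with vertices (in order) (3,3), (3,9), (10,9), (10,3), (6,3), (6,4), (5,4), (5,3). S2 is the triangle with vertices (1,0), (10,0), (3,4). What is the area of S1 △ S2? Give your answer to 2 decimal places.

57.25

|S1| = 41, |S2| = 18, |S1∩S2| = 0.875.
|S1 △ S2| = |S1| + |S2| − 2·|S1∩S2| = 41 + 18 − 1.75 = 57.25.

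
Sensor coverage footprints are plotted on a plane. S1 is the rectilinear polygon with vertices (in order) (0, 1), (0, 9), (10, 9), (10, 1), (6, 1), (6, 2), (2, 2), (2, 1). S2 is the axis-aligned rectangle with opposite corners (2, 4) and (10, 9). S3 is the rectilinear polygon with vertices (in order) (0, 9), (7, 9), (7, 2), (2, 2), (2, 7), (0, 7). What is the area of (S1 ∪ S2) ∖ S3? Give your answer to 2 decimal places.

37.00

|S1 ∪ S2| = 76.
|(S1 ∪ S2) ∩ S3| = 39.
|(S1 ∪ S2) ∖ S3| = 76 − 39 = 37.00.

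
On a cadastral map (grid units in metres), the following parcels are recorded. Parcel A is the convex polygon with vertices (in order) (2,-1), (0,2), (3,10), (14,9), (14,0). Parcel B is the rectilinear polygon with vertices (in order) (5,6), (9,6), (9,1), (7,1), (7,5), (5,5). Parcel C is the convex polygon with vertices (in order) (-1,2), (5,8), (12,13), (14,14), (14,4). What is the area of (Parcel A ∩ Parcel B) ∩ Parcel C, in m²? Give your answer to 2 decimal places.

7.60

The region (Parcel A ∩ Parcel B) ∩ Parcel C is the polygon with vertices (9,3.333), (7,3.067), (7,5), (5,5), (5,6), (9,6).
By the shoelace formula its area is 7.60.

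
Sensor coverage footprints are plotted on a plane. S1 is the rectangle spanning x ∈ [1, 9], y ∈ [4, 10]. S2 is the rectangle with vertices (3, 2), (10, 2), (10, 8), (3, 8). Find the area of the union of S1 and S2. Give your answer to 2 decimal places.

By inclusion–exclusion:
Individual areas: |S1| = 48, |S2| = 42.
|S1∩S2|: x∈[3,9], y∈[4,8] → 6·4 = 24.
|S1 ∪ S2| = 90 − 24 = 66.00.

66.00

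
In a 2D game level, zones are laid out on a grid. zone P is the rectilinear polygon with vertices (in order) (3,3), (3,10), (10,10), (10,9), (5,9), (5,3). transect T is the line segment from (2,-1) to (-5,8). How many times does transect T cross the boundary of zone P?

The segment lies entirely outside zone P and never meets its boundary.

0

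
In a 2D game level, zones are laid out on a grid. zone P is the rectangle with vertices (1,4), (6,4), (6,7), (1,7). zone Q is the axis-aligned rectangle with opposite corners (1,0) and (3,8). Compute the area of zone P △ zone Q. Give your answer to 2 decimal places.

|zone P∩zone Q|: x∈[1,3], y∈[4,7] → 2·3 = 6.
|zone P △ zone Q| = |zone P| + |zone Q| − 2·|zone P∩zone Q| = 15 + 16 − 12 = 19.00.

19.00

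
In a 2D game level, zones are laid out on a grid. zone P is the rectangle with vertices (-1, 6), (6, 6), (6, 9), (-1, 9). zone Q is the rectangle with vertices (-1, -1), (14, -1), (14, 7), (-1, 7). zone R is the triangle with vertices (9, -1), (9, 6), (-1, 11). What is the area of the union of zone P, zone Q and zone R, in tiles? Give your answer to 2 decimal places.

136.58

By inclusion–exclusion:
Individual areas: |zone P| = 21, |zone Q| = 120, |zone R| = 35.
|zone P∩zone Q|: x∈[-1,6], y∈[6,7] → 7·1 = 7.
|zone P∩zone R| = 10.
|zone Q∩zone R| = 25.6667.
|zone P∩zone Q∩zone R| = 3.25.
|zone P ∪ zone Q ∪ zone R| = 176 − 42.6667 + 3.25 = 136.58.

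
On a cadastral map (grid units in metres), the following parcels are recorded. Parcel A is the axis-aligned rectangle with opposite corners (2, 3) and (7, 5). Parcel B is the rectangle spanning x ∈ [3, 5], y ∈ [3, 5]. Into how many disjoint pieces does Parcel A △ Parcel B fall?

2

Parcel A △ Parcel B splits into 2 disjoint pieces (area 4, area 2).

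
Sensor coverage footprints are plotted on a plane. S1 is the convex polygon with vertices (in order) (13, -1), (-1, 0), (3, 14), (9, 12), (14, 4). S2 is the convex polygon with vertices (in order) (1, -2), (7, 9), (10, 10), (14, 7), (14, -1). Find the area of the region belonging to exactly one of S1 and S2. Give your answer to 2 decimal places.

85.56

|S1| = 151.5, |S2| = 103, |S1∩S2| = 84.4684.
|S1 △ S2| = |S1| + |S2| − 2·|S1∩S2| = 151.5 + 103 − 168.9368 = 85.56.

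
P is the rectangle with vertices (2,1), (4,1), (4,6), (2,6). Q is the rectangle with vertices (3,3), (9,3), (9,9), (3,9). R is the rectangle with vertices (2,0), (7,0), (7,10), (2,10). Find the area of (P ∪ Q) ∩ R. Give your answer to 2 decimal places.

31.00

The region (P ∪ Q) ∩ R is the polygon with vertices (2,1), (2,6), (3,6), (3,9), (7,9), (7,3), (4,3), (4,1).
By the shoelace formula its area is 31.00.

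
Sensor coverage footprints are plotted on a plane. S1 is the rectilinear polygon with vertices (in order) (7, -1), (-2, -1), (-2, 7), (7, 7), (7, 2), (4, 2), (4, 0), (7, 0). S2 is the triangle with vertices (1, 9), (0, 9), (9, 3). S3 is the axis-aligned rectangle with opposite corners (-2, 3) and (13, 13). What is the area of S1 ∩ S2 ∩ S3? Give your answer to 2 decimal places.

The intersection is the polygon with vertices (7,4.5), (7,4.333), (3,7), (3.667,7).
By the shoelace formula its area is 1.17.

1.17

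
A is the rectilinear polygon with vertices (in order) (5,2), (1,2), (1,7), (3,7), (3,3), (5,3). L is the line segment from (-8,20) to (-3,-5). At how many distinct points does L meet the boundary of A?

The segment lies entirely outside A and never meets its boundary.

0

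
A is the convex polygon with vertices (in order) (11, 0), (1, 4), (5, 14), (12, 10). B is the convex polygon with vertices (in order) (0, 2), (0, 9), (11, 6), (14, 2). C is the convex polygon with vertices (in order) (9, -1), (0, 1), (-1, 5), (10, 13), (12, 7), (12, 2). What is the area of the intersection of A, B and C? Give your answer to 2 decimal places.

The intersection is the polygon with vertices (2.385,7.462), (3.273,8.107), (11,6), (11.529,5.294), (11.2,2), (6,2), (1,4).
By the shoelace formula its area is 45.74.

45.74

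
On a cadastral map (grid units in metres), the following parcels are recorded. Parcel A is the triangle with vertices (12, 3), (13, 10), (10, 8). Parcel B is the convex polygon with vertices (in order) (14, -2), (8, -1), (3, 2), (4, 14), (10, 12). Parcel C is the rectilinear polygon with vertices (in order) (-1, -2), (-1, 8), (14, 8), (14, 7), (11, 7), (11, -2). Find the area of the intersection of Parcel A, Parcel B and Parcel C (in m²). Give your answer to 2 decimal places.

1.54

The intersection is the polygon with vertices (10,8), (11.143,8), (11.429,7), (11,7), (11,5.5).
By the shoelace formula its area is 1.54.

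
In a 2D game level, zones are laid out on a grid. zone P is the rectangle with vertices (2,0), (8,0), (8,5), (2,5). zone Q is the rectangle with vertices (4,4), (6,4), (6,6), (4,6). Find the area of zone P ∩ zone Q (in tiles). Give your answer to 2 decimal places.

|zone P∩zone Q|: x∈[4,6], y∈[4,5] → 2·1 = 2.

2.00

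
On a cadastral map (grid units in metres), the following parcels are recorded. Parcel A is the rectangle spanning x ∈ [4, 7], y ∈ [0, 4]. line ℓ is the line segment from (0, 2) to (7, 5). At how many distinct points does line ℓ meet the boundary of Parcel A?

2

The segment meets the boundary at (4.667,4), (4,3.714).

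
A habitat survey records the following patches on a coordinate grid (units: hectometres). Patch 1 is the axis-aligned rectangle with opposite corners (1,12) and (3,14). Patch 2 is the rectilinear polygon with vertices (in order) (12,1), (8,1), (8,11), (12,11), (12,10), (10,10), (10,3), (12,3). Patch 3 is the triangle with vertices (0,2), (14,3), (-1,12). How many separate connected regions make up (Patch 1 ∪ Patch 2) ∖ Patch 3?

3

(Patch 1 ∪ Patch 2) ∖ Patch 3 splits into 3 disjoint pieces (area 4, area 6.8571, area 12).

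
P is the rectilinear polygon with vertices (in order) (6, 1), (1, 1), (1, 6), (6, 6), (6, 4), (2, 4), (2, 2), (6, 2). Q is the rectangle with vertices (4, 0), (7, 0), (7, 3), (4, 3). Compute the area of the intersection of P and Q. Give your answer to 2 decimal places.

The intersection is the polygon with vertices (4,1), (4,2), (6,2), (6,1).
By the shoelace formula its area is 2.00.

2.00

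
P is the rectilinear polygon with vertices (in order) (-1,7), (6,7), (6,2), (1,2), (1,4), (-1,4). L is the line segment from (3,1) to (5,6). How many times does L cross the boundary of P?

The segment meets the boundary at (3.4,2).

1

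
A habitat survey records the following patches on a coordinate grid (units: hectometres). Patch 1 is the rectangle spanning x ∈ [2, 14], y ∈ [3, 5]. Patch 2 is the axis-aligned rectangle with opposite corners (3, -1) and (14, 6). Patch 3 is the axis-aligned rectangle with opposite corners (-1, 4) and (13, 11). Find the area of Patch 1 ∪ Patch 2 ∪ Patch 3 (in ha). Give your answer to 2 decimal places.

By inclusion–exclusion:
Individual areas: |Patch 1| = 24, |Patch 2| = 77, |Patch 3| = 98.
|Patch 1∩Patch 2|: x∈[3,14], y∈[3,5] → 11·2 = 22.
|Patch 1∩Patch 3|: x∈[2,13], y∈[4,5] → 11·1 = 11.
|Patch 2∩Patch 3|: x∈[3,13], y∈[4,6] → 10·2 = 20.
|Patch 1∩Patch 2∩Patch 3| = 10.
|Patch 1 ∪ Patch 2 ∪ Patch 3| = 199 − 53 + 10 = 156.00.

156.00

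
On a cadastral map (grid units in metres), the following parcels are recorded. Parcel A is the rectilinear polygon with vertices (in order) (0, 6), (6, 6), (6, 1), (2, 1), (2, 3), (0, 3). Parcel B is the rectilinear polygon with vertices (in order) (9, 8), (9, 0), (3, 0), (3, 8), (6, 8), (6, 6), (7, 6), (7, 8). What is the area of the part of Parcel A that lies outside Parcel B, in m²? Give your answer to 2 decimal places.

11.00

|Parcel A| = 26, |Parcel A∩Parcel B| = 15.
|Parcel A ∖ Parcel B| = |Parcel A| − |Parcel A∩Parcel B| = 26 − 15 = 11.00.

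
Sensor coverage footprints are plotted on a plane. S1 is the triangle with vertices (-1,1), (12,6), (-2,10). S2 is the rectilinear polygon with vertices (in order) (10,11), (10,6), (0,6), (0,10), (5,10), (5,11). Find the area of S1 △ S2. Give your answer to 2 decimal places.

|S1| = 61, |S2| = 45, |S1∩S2| = 20.
|S1 △ S2| = |S1| + |S2| − 2·|S1∩S2| = 61 + 45 − 40 = 66.00.

66.00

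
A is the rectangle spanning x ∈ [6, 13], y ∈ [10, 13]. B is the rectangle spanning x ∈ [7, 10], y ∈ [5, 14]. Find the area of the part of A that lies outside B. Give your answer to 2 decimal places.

12.00

|A∩B|: x∈[7,10], y∈[10,13] → 3·3 = 9.
|A| = 21.
|A ∖ B| = |A| − |A∩B| = 21 − 9 = 12.00.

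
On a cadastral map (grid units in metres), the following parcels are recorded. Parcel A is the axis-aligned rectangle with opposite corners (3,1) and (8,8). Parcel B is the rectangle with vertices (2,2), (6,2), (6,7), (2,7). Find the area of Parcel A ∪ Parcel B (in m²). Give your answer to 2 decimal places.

By inclusion–exclusion:
Individual areas: |Parcel A| = 35, |Parcel B| = 20.
|Parcel A∩Parcel B|: x∈[3,6], y∈[2,7] → 3·5 = 15.
|Parcel A ∪ Parcel B| = 55 − 15 = 40.00.

40.00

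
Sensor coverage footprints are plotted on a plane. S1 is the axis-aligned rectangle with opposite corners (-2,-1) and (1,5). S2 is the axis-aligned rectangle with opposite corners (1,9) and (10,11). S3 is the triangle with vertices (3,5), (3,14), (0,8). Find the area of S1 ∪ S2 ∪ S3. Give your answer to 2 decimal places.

45.75

By inclusion–exclusion:
Individual areas: |S1| = 18, |S2| = 18, |S3| = 13.5.
|S1∩S2| = 0 (no overlap).
|S1∩S3| = 0.
|S2∩S3| = 3.75.
|S1∩S2∩S3| = 0.
|S1 ∪ S2 ∪ S3| = 49.5 − 3.75 + 0 = 45.75.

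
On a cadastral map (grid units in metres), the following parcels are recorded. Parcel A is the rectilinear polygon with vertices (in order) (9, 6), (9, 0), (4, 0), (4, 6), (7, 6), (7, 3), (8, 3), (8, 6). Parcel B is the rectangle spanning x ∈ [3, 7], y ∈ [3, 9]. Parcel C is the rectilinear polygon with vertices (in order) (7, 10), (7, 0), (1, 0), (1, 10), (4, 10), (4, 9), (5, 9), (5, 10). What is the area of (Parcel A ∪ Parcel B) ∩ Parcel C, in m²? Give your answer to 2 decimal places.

33.00

|Parcel A ∪ Parcel B| = 42.
|(Parcel A ∪ Parcel B) ∩ Parcel C| = 33.00.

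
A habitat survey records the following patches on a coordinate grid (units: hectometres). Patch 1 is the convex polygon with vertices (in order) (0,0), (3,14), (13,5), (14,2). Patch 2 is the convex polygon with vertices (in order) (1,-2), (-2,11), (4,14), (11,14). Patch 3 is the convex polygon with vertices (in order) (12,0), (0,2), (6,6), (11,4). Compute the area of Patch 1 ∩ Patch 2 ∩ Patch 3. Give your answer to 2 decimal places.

7.84

The intersection is the polygon with vertices (3.17,1.472), (0.414,1.931), (0.5,2.333), (6,6).
By the shoelace formula its area is 7.84.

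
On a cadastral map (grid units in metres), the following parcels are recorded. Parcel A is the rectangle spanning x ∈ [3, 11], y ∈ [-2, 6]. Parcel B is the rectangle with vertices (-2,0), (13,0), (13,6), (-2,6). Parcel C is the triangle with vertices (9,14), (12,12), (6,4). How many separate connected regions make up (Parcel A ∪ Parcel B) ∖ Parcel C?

(Parcel A ∪ Parcel B) ∖ Parcel C is a single connected region.

1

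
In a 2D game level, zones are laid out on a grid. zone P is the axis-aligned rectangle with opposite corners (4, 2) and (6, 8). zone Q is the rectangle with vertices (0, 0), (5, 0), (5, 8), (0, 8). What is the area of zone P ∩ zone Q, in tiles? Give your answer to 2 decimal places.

|zone P∩zone Q|: x∈[4,5], y∈[2,8] → 1·6 = 6.

6.00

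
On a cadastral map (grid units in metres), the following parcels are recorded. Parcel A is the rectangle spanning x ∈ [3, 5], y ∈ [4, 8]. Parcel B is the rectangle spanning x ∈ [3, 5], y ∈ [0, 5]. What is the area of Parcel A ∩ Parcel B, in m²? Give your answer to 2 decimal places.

|Parcel A∩Parcel B|: x∈[3,5], y∈[4,5] → 2·1 = 2.

2.00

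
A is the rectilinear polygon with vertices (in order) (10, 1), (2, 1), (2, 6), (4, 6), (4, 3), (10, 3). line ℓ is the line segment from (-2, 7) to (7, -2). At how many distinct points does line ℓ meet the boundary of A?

2

The segment meets the boundary at (2,3), (4,1).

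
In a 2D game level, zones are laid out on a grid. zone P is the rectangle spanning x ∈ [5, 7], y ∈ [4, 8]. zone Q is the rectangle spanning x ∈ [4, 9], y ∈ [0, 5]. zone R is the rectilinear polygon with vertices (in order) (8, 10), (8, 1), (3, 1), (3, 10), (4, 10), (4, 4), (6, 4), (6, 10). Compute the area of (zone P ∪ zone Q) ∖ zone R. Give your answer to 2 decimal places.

|zone P ∪ zone Q| = 31.
|(zone P ∪ zone Q) ∩ zone R| = 17.
|(zone P ∪ zone Q) ∖ zone R| = 31 − 17 = 14.00.

14.00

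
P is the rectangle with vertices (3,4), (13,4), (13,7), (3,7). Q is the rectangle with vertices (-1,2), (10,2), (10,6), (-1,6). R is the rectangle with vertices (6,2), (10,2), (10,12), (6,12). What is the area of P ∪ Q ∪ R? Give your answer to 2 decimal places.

By inclusion–exclusion:
Individual areas: |P| = 30, |Q| = 44, |R| = 40.
|P∩Q|: x∈[3,10], y∈[4,6] → 7·2 = 14.
|P∩R|: x∈[6,10], y∈[4,7] → 4·3 = 12.
|Q∩R|: x∈[6,10], y∈[2,6] → 4·4 = 16.
|P∩Q∩R| = 8.
|P ∪ Q ∪ R| = 114 − 42 + 8 = 80.00.

80.00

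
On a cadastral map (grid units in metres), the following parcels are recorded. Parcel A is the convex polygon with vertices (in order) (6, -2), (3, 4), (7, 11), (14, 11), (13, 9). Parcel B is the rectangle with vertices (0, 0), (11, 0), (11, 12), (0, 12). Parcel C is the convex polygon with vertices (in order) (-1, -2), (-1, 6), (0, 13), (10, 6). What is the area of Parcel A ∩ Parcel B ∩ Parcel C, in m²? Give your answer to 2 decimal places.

The intersection is the polygon with vertices (5.816,8.929), (10,6), (4.133,1.733), (3,4).
By the shoelace formula its area is 23.50.

23.50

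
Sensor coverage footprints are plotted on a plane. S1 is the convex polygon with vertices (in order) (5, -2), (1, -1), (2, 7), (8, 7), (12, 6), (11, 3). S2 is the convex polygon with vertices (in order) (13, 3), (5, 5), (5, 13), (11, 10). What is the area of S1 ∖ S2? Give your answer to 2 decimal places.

|S1| = 69.5, |S1∩S2| = 16.9615.
|S1 ∖ S2| = |S1| − |S1∩S2| = 69.5 − 16.9615 = 52.54.

52.54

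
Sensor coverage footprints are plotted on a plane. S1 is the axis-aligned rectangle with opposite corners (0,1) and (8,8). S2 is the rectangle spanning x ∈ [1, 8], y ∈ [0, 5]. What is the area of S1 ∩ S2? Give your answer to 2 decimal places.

|S1∩S2|: x∈[1,8], y∈[1,5] → 7·4 = 28.

28.00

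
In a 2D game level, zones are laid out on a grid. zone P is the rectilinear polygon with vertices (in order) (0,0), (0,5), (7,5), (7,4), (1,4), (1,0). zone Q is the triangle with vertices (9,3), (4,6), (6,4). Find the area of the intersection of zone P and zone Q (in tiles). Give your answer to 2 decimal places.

The intersection is the polygon with vertices (5.667,5), (7,4.2), (7,4), (6,4), (5,5).
By the shoelace formula its area is 0.97.

0.97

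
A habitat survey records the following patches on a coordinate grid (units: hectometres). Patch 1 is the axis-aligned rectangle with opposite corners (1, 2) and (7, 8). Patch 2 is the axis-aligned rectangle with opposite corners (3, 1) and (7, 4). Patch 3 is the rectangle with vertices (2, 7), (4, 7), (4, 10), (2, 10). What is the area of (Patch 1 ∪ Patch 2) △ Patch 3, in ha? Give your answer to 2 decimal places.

42.00

|Patch 1 ∪ Patch 2| = 40.
|(Patch 1 ∪ Patch 2) ∩ Patch 3| = 2.
|(Patch 1 ∪ Patch 2) △ Patch 3| = 40 + 6 − 4 = 42.00.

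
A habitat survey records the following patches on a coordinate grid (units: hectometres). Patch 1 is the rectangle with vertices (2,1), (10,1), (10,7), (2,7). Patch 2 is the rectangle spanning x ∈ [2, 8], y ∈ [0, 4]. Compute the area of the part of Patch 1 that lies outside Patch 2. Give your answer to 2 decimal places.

|Patch 1∩Patch 2|: x∈[2,8], y∈[1,4] → 6·3 = 18.
|Patch 1| = 48.
|Patch 1 ∖ Patch 2| = |Patch 1| − |Patch 1∩Patch 2| = 48 − 18 = 30.00.

30.00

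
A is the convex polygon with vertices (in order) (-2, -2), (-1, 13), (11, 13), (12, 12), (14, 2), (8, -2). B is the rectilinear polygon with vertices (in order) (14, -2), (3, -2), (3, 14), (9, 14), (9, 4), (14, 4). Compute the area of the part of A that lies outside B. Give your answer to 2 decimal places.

100.40

|A| = 208, |A∩B| = 107.6.
|A ∖ B| = |A| − |A∩B| = 208 − 107.6 = 100.40.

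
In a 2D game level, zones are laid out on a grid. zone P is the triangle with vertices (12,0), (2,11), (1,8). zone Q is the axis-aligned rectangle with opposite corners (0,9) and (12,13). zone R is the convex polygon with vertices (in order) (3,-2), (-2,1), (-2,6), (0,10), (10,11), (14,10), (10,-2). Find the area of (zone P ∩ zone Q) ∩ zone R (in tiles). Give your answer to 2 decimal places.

The region (zone P ∩ zone Q) ∩ zone R is the polygon with vertices (3.818,9), (1.333,9), (1.724,10.172), (2.667,10.267).
By the shoelace formula its area is 2.11.

2.11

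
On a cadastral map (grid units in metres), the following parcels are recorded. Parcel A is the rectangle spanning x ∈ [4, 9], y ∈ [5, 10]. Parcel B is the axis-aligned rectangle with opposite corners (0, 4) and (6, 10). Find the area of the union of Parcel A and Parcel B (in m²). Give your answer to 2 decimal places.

By inclusion–exclusion:
Individual areas: |Parcel A| = 25, |Parcel B| = 36.
|Parcel A∩Parcel B|: x∈[4,6], y∈[5,10] → 2·5 = 10.
|Parcel A ∪ Parcel B| = 61 − 10 = 51.00.

51.00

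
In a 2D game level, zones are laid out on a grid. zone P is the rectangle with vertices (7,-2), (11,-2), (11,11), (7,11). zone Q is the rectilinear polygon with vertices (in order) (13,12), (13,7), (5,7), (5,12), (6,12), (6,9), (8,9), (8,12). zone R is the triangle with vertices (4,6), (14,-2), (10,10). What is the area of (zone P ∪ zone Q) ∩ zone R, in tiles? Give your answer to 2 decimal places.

28.25

The region (zone P ∪ zone Q) ∩ zone R is the polygon with vertices (7,7), (5.5,7), (10,10), (11,7), (11,0.4), (7,3.6).
By the shoelace formula its area is 28.25.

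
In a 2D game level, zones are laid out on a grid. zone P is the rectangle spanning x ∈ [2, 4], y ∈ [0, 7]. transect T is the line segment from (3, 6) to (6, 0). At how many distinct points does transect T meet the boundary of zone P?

The segment meets the boundary at (4,4).

1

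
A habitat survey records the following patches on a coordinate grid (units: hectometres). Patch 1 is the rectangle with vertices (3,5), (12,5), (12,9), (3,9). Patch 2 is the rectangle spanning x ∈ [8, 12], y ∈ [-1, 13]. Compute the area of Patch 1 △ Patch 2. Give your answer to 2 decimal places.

60.00

|Patch 1∩Patch 2|: x∈[8,12], y∈[5,9] → 4·4 = 16.
|Patch 1 △ Patch 2| = |Patch 1| + |Patch 2| − 2·|Patch 1∩Patch 2| = 36 + 56 − 32 = 60.00.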